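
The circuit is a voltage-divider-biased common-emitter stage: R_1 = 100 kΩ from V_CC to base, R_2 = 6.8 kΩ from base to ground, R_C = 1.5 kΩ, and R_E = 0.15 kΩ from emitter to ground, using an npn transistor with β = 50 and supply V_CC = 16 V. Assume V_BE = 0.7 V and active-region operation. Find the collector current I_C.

Thevenize the base divider: V_Th = V_CC·R_2/(R_1+R_2) = 16×6.8/107 = 1.02 V, R_Th = R_1‖R_2 = 6.37 kΩ.
Base-emitter loop: V_Th = I_B·R_Th + V_BE + (β+1)I_B·R_E, so I_B = (1.02 − 0.7) / (6.37 + 51×0.15) = 0.0227 mA.
I_C = β·I_B = 50×0.0227 = 1.14 mA, and I_E = (β+1)I_B = 1.16 mA.
V_CE = V_CC − I_C·R_C − I_E·R_E = 16 − 1.14×1.5 − 1.16×0.15 = 14.1 V.
V_CE = 14.1 V > 0.2 V confirms active-region operation.

I_C ≈ 1.1 mA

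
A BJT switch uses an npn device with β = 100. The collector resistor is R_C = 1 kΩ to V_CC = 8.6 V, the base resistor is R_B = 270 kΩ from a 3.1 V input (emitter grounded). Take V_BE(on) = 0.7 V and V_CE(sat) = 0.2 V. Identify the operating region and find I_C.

Assume active. Base-emitter loop: I_B = (V_BB − V_BE)/R_B = (3.1 − 0.7)/270 = 0.00889 mA.
I_C = β·I_B = 100×0.00889 = 0.889 mA.
V_CE = V_CC − I_C·R_C = 8.6 − 0.889×1 = 7.71 V > V_CE(sat), so the active-region assumption holds.

active; I_C ≈ 0.89 mA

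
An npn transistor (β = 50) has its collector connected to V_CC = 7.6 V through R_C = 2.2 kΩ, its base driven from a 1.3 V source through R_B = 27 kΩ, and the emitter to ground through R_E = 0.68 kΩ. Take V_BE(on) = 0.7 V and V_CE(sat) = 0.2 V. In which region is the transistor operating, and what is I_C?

Assume active. Base-emitter loop: I_B = (V_BB − V_BE)/(R_B + (β+1)R_E) = (1.3 − 0.7)/(27 + 51×0.68) = 0.00973 mA.
I_C = β·I_B = 50×0.00973 = 0.486 mA.
V_CE = V_CC − I_C·R_C − I_E·R_E = 7.6 − 0.486×2.2 − 0.496×0.68 = 6.19 V > V_CE(sat), so the active-region assumption holds.

active; I_C ≈ 0.49 mA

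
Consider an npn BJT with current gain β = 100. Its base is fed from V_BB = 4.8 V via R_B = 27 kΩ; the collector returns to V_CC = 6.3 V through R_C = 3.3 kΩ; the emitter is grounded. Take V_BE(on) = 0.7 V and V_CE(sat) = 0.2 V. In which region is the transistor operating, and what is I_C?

saturation; I_C ≈ 1.8 mA

Assume active: I_B = (4.8 − 0.7)/27 = 0.152 mA, giving I_C = β·I_B = 15.2 mA.
But then V_CE = 6.3 − 15.2×3.3 = -43.8 V < V_CE(sat) = 0.2 V — impossible in the active region.
So the transistor is saturated. With V_CE = 0.2 V, I_C = (V_CC − 0.2)/R_C = 6.1/3.3 = 1.85 mA.
Check: β·I_B = 15.2 mA > I_C = 1.85 mA, confirming saturation.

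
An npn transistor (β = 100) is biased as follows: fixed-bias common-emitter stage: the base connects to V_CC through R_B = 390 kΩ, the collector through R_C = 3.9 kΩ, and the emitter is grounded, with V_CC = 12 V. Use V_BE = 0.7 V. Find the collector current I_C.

Base loop: V_CC = I_B·R_B + V_BE, so I_B = (12 − 0.7)/390 kΩ = 0.029 mA.
In the active region I_C = β·I_B = 100 × 0.029 = 2.9 mA.
Collector loop: V_CE = V_CC − I_C·R_C = 12 − 2.9×3.9 = 0.7 V.
Since V_CE = 0.7 V > V_CE(sat) ≈ 0.2 V, the transistor is in the active region as assumed.

I_C ≈ 2.9 mA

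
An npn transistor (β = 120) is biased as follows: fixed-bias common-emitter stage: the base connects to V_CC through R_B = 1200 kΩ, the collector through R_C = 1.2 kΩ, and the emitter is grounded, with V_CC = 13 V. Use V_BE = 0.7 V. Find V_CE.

V_CE ≈ 12 V

Base loop: V_CC = I_B·R_B + V_BE, so I_B = (13 − 0.7)/1200 kΩ = 0.0103 mA.
In the active region I_C = β·I_B = 120 × 0.0103 = 1.23 mA.
Collector loop: V_CE = V_CC − I_C·R_C = 13 − 1.23×1.2 = 11.5 V.
Since V_CE = 11.5 V > V_CE(sat) ≈ 0.2 V, the transistor is in the active region as assumed.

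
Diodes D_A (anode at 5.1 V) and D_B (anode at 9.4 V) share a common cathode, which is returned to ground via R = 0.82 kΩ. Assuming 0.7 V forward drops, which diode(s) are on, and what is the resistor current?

Assume both conduct. Then node N would need to be at both 5.1−0.7 = 4.4 V and 9.4−0.7 = 8.7 V, which is impossible.
Assume only D_B conducts: V_N = 9.4 − 0.7 = 8.7 V, so I_R = 8.7/0.82 = 10.6 mA.
Check D_A: its anode-to-cathode voltage is 5.1 − 8.7 = -3.6 V < 0.7 V, so it is off. The assumption is consistent.

Only D_B conducts; I_R ≈ 11 mA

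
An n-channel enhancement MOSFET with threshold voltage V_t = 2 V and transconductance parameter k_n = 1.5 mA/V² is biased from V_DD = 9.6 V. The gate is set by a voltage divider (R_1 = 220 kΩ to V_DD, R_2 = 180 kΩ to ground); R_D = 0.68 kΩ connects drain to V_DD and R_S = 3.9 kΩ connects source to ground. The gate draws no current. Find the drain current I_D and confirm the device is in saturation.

V_G = V_DD·R_2/(R_1+R_2) = 9.6×180/400 = 4.32 V.
Assume saturation: I_D = (k_n/2)(V_GS − V_t)² with V_GS = V_G − I_D·R_S = 4.32 − 3.9·I_D.
Substituting gives 11.4·I_D² − 14.6·I_D + 4.04 = 0, with roots I_D = 0.406 or 0.871 mA.
The root I_D = 0.871 mA gives V_GS = 0.922 V ≤ V_t, so take I_D = 0.406 mA.
Then V_GS = 2.74 V and V_DS = V_DD − I_D(R_D+R_S) = 9.6 − 0.406×4.58 = 7.74 V.
Saturation requires V_DS ≥ V_GS − V_t = 0.736 V; 7.74 ≥ 0.736 ✓.

I_D ≈ 0.41 mA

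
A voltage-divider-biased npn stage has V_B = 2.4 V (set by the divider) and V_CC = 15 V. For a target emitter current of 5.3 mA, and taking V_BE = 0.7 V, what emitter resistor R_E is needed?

V_E = V_B − V_BE = 2.4 − 0.7 = 1.7 V.
R_E = V_E / I_E = 1.7 / 5.3 = 0.321 kΩ.

R_E ≈ 0.32 kΩ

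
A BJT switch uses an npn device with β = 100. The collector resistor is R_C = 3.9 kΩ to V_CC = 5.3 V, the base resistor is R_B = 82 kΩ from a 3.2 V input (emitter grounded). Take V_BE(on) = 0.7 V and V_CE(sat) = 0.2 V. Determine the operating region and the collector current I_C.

Assume active: I_B = (3.2 − 0.7)/82 = 0.0305 mA, giving I_C = β·I_B = 3.05 mA.
But then V_CE = 5.3 − 3.05×3.9 = -6.59 V < V_CE(sat) = 0.2 V — impossible in the active region.
So the transistor is saturated. With V_CE = 0.2 V, I_C = (V_CC − 0.2)/R_C = 5.1/3.9 = 1.31 mA.
Check: β·I_B = 3.05 mA > I_C = 1.31 mA, confirming saturation.

saturation; I_C ≈ 1.3 mA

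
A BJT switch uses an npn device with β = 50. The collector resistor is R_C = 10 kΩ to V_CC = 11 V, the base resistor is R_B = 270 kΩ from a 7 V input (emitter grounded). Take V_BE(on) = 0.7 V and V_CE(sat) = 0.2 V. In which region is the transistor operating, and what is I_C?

saturation; I_C ≈ 1.1 mA

Assume active: I_B = (7 − 0.7)/270 = 0.0233 mA, giving I_C = β·I_B = 1.17 mA.
But then V_CE = 11 − 1.17×10 = -0.667 V < V_CE(sat) = 0.2 V — impossible in the active region.
So the transistor is saturated. With V_CE = 0.2 V, I_C = (V_CC − 0.2)/R_C = 10.8/10 = 1.08 mA.
Check: β·I_B = 1.17 mA > I_C = 1.08 mA, confirming saturation.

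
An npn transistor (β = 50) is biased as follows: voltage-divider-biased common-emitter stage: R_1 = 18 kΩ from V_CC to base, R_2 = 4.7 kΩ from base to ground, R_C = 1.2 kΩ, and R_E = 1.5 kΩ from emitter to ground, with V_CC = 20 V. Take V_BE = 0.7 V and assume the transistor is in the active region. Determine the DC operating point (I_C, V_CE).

Thevenize the base divider: V_Th = V_CC·R_2/(R_1+R_2) = 20×4.7/22.7 = 4.14 V, R_Th = R_1‖R_2 = 3.73 kΩ.
Base-emitter loop: V_Th = I_B·R_Th + V_BE + (β+1)I_B·R_E, so I_B = (4.14 − 0.7) / (3.73 + 51×1.5) = 0.0429 mA.
I_C = β·I_B = 50×0.0429 = 2.14 mA, and I_E = (β+1)I_B = 2.19 mA.
V_CE = V_CC − I_C·R_C − I_E·R_E = 20 − 2.14×1.2 − 2.19×1.5 = 14.1 V.
V_CE = 14.1 V > 0.2 V confirms active-region operation.

I_C ≈ 2.1 mA, V_CE ≈ 14 V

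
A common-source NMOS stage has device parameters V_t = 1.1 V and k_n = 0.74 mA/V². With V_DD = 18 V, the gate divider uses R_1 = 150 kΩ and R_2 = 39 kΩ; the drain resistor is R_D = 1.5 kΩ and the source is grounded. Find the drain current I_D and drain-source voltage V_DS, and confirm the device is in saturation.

V_G = V_DD·R_2/(R_1+R_2) = 18×39/189 = 3.71 V. With the source grounded, V_GS = V_G = 3.71 V.
Assume saturation: I_D = (k_n/2)(V_GS − V_t)² = (0.74/2)×(3.71 − 1.1)² = 0.37×2.61² = 2.53 mA.
V_DS = V_DD − I_D·R_D = 18 − 2.53×1.5 = 14.2 V.
Saturation requires V_DS ≥ V_GS − V_t = 2.61 V; 14.2 ≥ 2.61 ✓.

I_D ≈ 2.5 mA, V_DS ≈ 14 V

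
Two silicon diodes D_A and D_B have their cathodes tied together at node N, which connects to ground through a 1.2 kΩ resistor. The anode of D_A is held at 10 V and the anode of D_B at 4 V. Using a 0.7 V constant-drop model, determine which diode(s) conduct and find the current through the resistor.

Assume both conduct. Then node N would need to be at both 10−0.7 = 9.3 V and 4−0.7 = 3.3 V, which is impossible.
Assume only D_A conducts: V_N = 10 − 0.7 = 9.3 V, so I_R = 9.3/1.2 = 7.75 mA.
Check D_B: its anode-to-cathode voltage is 4 − 9.3 = -5.3 V < 0.7 V, so it is off. The assumption is consistent.

Only D_A conducts; I_R ≈ 7.8 mA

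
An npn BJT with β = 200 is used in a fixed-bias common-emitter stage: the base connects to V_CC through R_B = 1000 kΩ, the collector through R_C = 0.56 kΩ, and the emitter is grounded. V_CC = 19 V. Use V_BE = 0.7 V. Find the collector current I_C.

Base loop: V_CC = I_B·R_B + V_BE, so I_B = (19 − 0.7)/1000 kΩ = 0.0183 mA.
In the active region I_C = β·I_B = 200 × 0.0183 = 3.66 mA.
Collector loop: V_CE = V_CC − I_C·R_C = 19 − 3.66×0.56 = 17 V.
Since V_CE = 17 V > V_CE(sat) ≈ 0.2 V, the transistor is in the active region as assumed.

I_C ≈ 3.7 mA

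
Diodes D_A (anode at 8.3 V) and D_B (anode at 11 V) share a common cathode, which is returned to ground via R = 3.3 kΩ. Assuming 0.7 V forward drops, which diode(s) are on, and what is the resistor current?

Only D_B conducts; I_R ≈ 3.1 mA

Assume both conduct. Then node N would need to be at both 8.3−0.7 = 7.6 V and 11−0.7 = 10.3 V, which is impossible.
Assume only D_B conducts: V_N = 11 − 0.7 = 10.3 V, so I_R = 10.3/3.3 = 3.12 mA.
Check D_A: its anode-to-cathode voltage is 8.3 − 10.3 = -2 V < 0.7 V, so it is off. The assumption is consistent.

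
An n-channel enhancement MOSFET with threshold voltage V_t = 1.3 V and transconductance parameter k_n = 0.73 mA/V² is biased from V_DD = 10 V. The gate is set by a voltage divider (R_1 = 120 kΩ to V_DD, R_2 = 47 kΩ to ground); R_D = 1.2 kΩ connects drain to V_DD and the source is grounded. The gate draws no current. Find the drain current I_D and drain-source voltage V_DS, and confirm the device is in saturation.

V_G = V_DD·R_2/(R_1+R_2) = 10×47/167 = 2.81 V. With the source grounded, V_GS = V_G = 2.81 V.
Assume saturation: I_D = (k_n/2)(V_GS − V_t)² = (0.73/2)×(2.81 − 1.3)² = 0.365×1.51² = 0.837 mA.
V_DS = V_DD − I_D·R_D = 10 − 0.837×1.2 = 9 V.
Saturation requires V_DS ≥ V_GS − V_t = 1.51 V; 9 ≥ 1.51 ✓.

I_D ≈ 0.84 mA, V_DS ≈ 9 V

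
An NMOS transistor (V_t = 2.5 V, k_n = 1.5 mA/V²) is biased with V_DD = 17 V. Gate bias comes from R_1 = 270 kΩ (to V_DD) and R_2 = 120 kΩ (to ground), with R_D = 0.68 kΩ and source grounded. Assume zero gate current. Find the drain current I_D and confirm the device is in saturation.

I_D ≈ 5.6 mA

V_G = V_DD·R_2/(R_1+R_2) = 17×120/390 = 5.23 V. With the source grounded, V_GS = V_G = 5.23 V.
Assume saturation: I_D = (k_n/2)(V_GS − V_t)² = (1.5/2)×(5.23 − 2.5)² = 0.75×2.73² = 5.59 mA.
V_DS = V_DD − I_D·R_D = 17 − 5.59×0.68 = 13.2 V.
Saturation requires V_DS ≥ V_GS − V_t = 2.73 V; 13.2 ≥ 2.73 ✓.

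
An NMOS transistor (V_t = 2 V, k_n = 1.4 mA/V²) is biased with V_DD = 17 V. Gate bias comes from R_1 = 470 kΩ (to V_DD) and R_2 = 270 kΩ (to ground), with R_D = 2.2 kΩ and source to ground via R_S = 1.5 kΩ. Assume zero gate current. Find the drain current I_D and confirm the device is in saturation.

I_D ≈ 1.7 mA

V_G = V_DD·R_2/(R_1+R_2) = 17×270/740 = 6.2 V.
Assume saturation: I_D = (k_n/2)(V_GS − V_t)² with V_GS = V_G − I_D·R_S = 6.2 − 1.5·I_D.
Substituting gives 1.57·I_D² − 9.83·I_D + 12.4 = 0, with roots I_D = 1.75 or 4.49 mA.
The root I_D = 4.49 mA gives V_GS = -0.533 V ≤ V_t, so take I_D = 1.75 mA.
Then V_GS = 3.58 V and V_DS = V_DD − I_D(R_D+R_S) = 17 − 1.75×3.7 = 10.5 V.
Saturation requires V_DS ≥ V_GS − V_t = 1.58 V; 10.5 ≥ 1.58 ✓.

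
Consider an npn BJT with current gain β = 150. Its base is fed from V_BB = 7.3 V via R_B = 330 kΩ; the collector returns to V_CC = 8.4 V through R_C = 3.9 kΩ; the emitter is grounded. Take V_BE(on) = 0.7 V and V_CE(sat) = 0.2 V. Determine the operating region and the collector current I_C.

Assume active: I_B = (7.3 − 0.7)/330 = 0.02 mA, giving I_C = β·I_B = 3 mA.
But then V_CE = 8.4 − 3×3.9 = -3.3 V < V_CE(sat) = 0.2 V — impossible in the active region.
So the transistor is saturated. With V_CE = 0.2 V, I_C = (V_CC − 0.2)/R_C = 8.2/3.9 = 2.1 mA.
Check: β·I_B = 3 mA > I_C = 2.1 mA, confirming saturation.

saturation; I_C ≈ 2.1 mA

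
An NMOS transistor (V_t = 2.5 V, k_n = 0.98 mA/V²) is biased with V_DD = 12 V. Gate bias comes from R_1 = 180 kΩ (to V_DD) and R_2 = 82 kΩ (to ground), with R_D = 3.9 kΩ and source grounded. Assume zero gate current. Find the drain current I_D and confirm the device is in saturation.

V_G = V_DD·R_2/(R_1+R_2) = 12×82/262 = 3.76 V. With the source grounded, V_GS = V_G = 3.76 V.
Assume saturation: I_D = (k_n/2)(V_GS − V_t)² = (0.98/2)×(3.76 − 2.5)² = 0.49×1.26² = 0.773 mA.
V_DS = V_DD − I_D·R_D = 12 − 0.773×3.9 = 8.99 V.
Saturation requires V_DS ≥ V_GS − V_t = 1.26 V; 8.99 ≥ 1.26 ✓.

I_D ≈ 0.77 mA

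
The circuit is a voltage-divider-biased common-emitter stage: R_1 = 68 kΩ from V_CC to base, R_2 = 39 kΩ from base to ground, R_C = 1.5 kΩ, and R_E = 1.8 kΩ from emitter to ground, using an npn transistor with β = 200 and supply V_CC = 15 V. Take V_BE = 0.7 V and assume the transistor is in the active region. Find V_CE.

V_CE ≈ 6.8 V

Thevenize the base divider: V_Th = V_CC·R_2/(R_1+R_2) = 15×39/107 = 5.47 V, R_Th = R_1‖R_2 = 24.8 kΩ.
Base-emitter loop: V_Th = I_B·R_Th + V_BE + (β+1)I_B·R_E, so I_B = (5.47 − 0.7) / (24.8 + 201×1.8) = 0.0123 mA.
I_C = β·I_B = 200×0.0123 = 2.47 mA, and I_E = (β+1)I_B = 2.48 mA.
V_CE = V_CC − I_C·R_C − I_E·R_E = 15 − 2.47×1.5 − 2.48×1.8 = 6.84 V.
V_CE = 6.84 V > 0.2 V confirms active-region operation.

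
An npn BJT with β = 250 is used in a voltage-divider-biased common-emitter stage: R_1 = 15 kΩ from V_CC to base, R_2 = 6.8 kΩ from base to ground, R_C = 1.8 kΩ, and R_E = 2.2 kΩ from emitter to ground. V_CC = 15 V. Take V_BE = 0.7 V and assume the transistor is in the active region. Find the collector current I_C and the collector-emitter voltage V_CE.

I_C ≈ 1.8 mA, V_CE ≈ 7.8 V

Thevenize the base divider: V_Th = V_CC·R_2/(R_1+R_2) = 15×6.8/21.8 = 4.68 V, R_Th = R_1‖R_2 = 4.68 kΩ.
Base-emitter loop: V_Th = I_B·R_Th + V_BE + (β+1)I_B·R_E, so I_B = (4.68 − 0.7) / (4.68 + 251×2.2) = 0.00714 mA.
I_C = β·I_B = 250×0.00714 = 1.79 mA, and I_E = (β+1)I_B = 1.79 mA.
V_CE = V_CC − I_C·R_C − I_E·R_E = 15 − 1.79×1.8 − 1.79×2.2 = 7.84 V.
V_CE = 7.84 V > 0.2 V confirms active-region operation.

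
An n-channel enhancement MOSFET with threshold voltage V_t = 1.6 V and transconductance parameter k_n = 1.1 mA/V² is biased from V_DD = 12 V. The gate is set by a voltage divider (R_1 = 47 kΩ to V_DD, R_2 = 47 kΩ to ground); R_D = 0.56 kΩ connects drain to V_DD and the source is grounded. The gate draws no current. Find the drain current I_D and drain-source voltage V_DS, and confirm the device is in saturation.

V_G = V_DD·R_2/(R_1+R_2) = 12×47/94 = 6 V. With the source grounded, V_GS = V_G = 6 V.
Assume saturation: I_D = (k_n/2)(V_GS − V_t)² = (1.1/2)×(6 − 1.6)² = 0.55×4.4² = 10.6 mA.
V_DS = V_DD − I_D·R_D = 12 − 10.6×0.56 = 6.04 V.
Saturation requires V_DS ≥ V_GS − V_t = 4.4 V; 6.04 ≥ 4.4 ✓.

I_D ≈ 11 mA, V_DS ≈ 6 V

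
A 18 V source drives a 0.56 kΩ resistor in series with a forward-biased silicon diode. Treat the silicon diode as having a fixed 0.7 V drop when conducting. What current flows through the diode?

I ≈ 31 mA

KVL around the loop: 18 = V_D + I·R = 0.7 + I × 0.56 kΩ.
So I = (18 − 0.7) / 0.56 kΩ = 17.3 / 0.56 = 30.9 mA.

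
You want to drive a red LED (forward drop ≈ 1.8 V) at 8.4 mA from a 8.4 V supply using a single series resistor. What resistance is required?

The resistor drops V_S − V_D = 8.4 − 1.8 = 6.6 V at 8.4 mA.
R = 6.6 V / 8.4 mA = 0.786 kΩ.

R ≈ 0.79 kΩ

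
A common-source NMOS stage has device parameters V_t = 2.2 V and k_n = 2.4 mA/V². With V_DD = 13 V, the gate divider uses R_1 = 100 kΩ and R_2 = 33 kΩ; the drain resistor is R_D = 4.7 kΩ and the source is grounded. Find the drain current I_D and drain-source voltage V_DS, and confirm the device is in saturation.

V_G = V_DD·R_2/(R_1+R_2) = 13×33/133 = 3.23 V. With the source grounded, V_GS = V_G = 3.23 V.
Assume saturation: I_D = (k_n/2)(V_GS − V_t)² = (2.4/2)×(3.23 − 2.2)² = 1.2×1.03² = 1.26 mA.
V_DS = V_DD − I_D·R_D = 13 − 1.26×4.7 = 7.07 V.
Saturation requires V_DS ≥ V_GS − V_t = 1.03 V; 7.07 ≥ 1.03 ✓.

I_D ≈ 1.3 mA, V_DS ≈ 7.1 V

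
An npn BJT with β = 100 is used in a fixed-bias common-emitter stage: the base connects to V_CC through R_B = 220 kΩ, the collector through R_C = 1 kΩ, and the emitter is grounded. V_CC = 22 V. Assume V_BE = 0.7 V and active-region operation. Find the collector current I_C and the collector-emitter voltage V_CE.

Base loop: V_CC = I_B·R_B + V_BE, so I_B = (22 − 0.7)/220 kΩ = 0.0968 mA.
In the active region I_C = β·I_B = 100 × 0.0968 = 9.68 mA.
Collector loop: V_CE = V_CC − I_C·R_C = 22 − 9.68×1 = 12.3 V.
Since V_CE = 12.3 V > V_CE(sat) ≈ 0.2 V, the transistor is in the active region as assumed.

I_C ≈ 9.7 mA, V_CE ≈ 12 V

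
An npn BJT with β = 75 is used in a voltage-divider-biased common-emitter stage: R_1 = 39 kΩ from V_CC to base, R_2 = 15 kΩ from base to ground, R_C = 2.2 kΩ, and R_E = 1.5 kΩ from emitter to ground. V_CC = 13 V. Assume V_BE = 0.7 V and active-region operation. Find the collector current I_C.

I_C ≈ 1.7 mA

Thevenize the base divider: V_Th = V_CC·R_2/(R_1+R_2) = 13×15/54 = 3.61 V, R_Th = R_1‖R_2 = 10.8 kΩ.
Base-emitter loop: V_Th = I_B·R_Th + V_BE + (β+1)I_B·R_E, so I_B = (3.61 − 0.7) / (10.8 + 76×1.5) = 0.0233 mA.
I_C = β·I_B = 75×0.0233 = 1.75 mA, and I_E = (β+1)I_B = 1.77 mA.
V_CE = V_CC − I_C·R_C − I_E·R_E = 13 − 1.75×2.2 − 1.77×1.5 = 6.49 V.
V_CE = 6.49 V > 0.2 V confirms active-region operation.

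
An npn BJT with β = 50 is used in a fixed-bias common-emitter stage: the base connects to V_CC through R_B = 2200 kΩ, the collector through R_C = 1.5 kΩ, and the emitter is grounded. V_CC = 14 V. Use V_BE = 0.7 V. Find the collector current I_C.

Base loop: V_CC = I_B·R_B + V_BE, so I_B = (14 − 0.7)/2200 kΩ = 0.00605 mA.
In the active region I_C = β·I_B = 50 × 0.00605 = 0.302 mA.
Collector loop: V_CE = V_CC − I_C·R_C = 14 − 0.302×1.5 = 13.5 V.
Since V_CE = 13.5 V > V_CE(sat) ≈ 0.2 V, the transistor is in the active region as assumed.

I_C ≈ 0.3 mA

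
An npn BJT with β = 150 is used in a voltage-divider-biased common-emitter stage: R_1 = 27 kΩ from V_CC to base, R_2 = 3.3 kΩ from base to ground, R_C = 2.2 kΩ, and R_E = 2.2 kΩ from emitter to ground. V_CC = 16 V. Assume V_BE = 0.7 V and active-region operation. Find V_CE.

V_CE ≈ 14 V

Thevenize the base divider: V_Th = V_CC·R_2/(R_1+R_2) = 16×3.3/30.3 = 1.74 V, R_Th = R_1‖R_2 = 2.94 kΩ.
Base-emitter loop: V_Th = I_B·R_Th + V_BE + (β+1)I_B·R_E, so I_B = (1.74 − 0.7) / (2.94 + 151×2.2) = 0.00311 mA.
I_C = β·I_B = 150×0.00311 = 0.467 mA, and I_E = (β+1)I_B = 0.47 mA.
V_CE = V_CC − I_C·R_C − I_E·R_E = 16 − 0.467×2.2 − 0.47×2.2 = 13.9 V.
V_CE = 13.9 V > 0.2 V confirms active-region operation.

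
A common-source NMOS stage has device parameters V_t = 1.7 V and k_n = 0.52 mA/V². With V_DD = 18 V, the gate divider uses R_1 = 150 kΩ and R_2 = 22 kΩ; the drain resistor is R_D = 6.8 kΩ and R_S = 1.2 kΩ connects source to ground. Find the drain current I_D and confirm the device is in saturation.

V_G = V_DD·R_2/(R_1+R_2) = 18×22/172 = 2.3 V.
Assume saturation: I_D = (k_n/2)(V_GS − V_t)² with V_GS = V_G − I_D·R_S = 2.3 − 1.2·I_D.
Substituting gives 0.374·I_D² − 1.38·I_D + 0.0943 = 0, with roots I_D = 0.0699 or 3.6 mA.
The root I_D = 3.6 mA gives V_GS = -2.02 V ≤ V_t, so take I_D = 0.0699 mA.
Then V_GS = 2.22 V and V_DS = V_DD − I_D(R_D+R_S) = 18 − 0.0699×8 = 17.4 V.
Saturation requires V_DS ≥ V_GS − V_t = 0.518 V; 17.4 ≥ 0.518 ✓.

I_D ≈ 0.07 mA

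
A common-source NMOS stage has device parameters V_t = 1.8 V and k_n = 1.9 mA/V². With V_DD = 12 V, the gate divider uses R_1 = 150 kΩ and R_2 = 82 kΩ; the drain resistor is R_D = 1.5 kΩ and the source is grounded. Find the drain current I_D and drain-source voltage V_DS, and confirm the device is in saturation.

I_D ≈ 5.7 mA, V_DS ≈ 3.5 V

V_G = V_DD·R_2/(R_1+R_2) = 12×82/232 = 4.24 V. With the source grounded, V_GS = V_G = 4.24 V.
Assume saturation: I_D = (k_n/2)(V_GS − V_t)² = (1.9/2)×(4.24 − 1.8)² = 0.95×2.44² = 5.66 mA.
V_DS = V_DD − I_D·R_D = 12 − 5.66×1.5 = 3.51 V.
Saturation requires V_DS ≥ V_GS − V_t = 2.44 V; 3.51 ≥ 2.44 ✓.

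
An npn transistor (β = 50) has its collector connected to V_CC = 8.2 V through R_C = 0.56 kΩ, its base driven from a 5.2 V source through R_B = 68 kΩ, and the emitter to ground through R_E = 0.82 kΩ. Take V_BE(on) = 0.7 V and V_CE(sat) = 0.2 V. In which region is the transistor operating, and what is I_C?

active; I_C ≈ 2 mA

Assume active. Base-emitter loop: I_B = (V_BB − V_BE)/(R_B + (β+1)R_E) = (5.2 − 0.7)/(68 + 51×0.82) = 0.041 mA.
I_C = β·I_B = 50×0.041 = 2.05 mA.
V_CE = V_CC − I_C·R_C − I_E·R_E = 8.2 − 2.05×0.56 − 2.09×0.82 = 5.34 V > V_CE(sat), so the active-region assumption holds.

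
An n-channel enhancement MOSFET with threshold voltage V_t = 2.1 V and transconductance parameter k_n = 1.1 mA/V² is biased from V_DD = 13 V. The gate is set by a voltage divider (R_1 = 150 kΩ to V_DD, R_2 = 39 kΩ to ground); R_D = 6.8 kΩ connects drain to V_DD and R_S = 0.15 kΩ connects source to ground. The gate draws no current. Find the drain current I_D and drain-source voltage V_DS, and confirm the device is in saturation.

V_G = V_DD·R_2/(R_1+R_2) = 13×39/189 = 2.68 V.
Assume saturation: I_D = (k_n/2)(V_GS − V_t)² with V_GS = V_G − I_D·R_S = 2.68 − 0.15·I_D.
Substituting gives 0.0124·I_D² − 1.1·I_D + 0.187 = 0, with roots I_D = 0.171 or 88.4 mA.
The root I_D = 88.4 mA gives V_GS = -10.6 V ≤ V_t, so take I_D = 0.171 mA.
Then V_GS = 2.66 V and V_DS = V_DD − I_D(R_D+R_S) = 13 − 0.171×6.95 = 11.8 V.
Saturation requires V_DS ≥ V_GS − V_t = 0.557 V; 11.8 ≥ 0.557 ✓.

I_D ≈ 0.17 mA, V_DS ≈ 12 V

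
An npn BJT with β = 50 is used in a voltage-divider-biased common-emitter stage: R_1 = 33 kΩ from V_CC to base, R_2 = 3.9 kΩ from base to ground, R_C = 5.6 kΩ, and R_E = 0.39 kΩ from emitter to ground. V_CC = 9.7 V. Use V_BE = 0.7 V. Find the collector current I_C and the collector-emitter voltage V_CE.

I_C ≈ 0.7 mA, V_CE ≈ 5.5 V

Thevenize the base divider: V_Th = V_CC·R_2/(R_1+R_2) = 9.7×3.9/36.9 = 1.03 V, R_Th = R_1‖R_2 = 3.49 kΩ.
Base-emitter loop: V_Th = I_B·R_Th + V_BE + (β+1)I_B·R_E, so I_B = (1.03 − 0.7) / (3.49 + 51×0.39) = 0.0139 mA.
I_C = β·I_B = 50×0.0139 = 0.696 mA, and I_E = (β+1)I_B = 0.709 mA.
V_CE = V_CC − I_C·R_C − I_E·R_E = 9.7 − 0.696×5.6 − 0.709×0.39 = 5.53 V.
V_CE = 5.53 V > 0.2 V confirms active-region operation.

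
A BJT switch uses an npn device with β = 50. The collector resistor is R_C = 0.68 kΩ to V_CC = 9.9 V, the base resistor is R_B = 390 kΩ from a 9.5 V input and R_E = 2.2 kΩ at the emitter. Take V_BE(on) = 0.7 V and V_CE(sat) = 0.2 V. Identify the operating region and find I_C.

Assume active. Base-emitter loop: I_B = (V_BB − V_BE)/(R_B + (β+1)R_E) = (9.5 − 0.7)/(390 + 51×2.2) = 0.0175 mA.
I_C = β·I_B = 50×0.0175 = 0.876 mA.
V_CE = V_CC − I_C·R_C − I_E·R_E = 9.9 − 0.876×0.68 − 0.894×2.2 = 7.34 V > V_CE(sat), so the active-region assumption holds.

active; I_C ≈ 0.88 mA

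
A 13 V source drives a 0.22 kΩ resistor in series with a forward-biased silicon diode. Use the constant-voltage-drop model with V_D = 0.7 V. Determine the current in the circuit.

I ≈ 56 mA

KVL around the loop: 13 = V_D + I·R = 0.7 + I × 0.22 kΩ.
So I = (13 − 0.7) / 0.22 kΩ = 12.3 / 0.22 = 55.9 mA.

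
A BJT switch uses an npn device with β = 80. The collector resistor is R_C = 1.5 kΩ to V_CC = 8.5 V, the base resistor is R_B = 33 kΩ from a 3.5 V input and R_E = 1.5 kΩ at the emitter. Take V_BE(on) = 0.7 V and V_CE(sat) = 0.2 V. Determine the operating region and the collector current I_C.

active; I_C ≈ 1.4 mA

Assume active. Base-emitter loop: I_B = (V_BB − V_BE)/(R_B + (β+1)R_E) = (3.5 − 0.7)/(33 + 81×1.5) = 0.0181 mA.
I_C = β·I_B = 80×0.0181 = 1.45 mA.
V_CE = V_CC − I_C·R_C − I_E·R_E = 8.5 − 1.45×1.5 − 1.47×1.5 = 4.12 V > V_CE(sat), so the active-region assumption holds.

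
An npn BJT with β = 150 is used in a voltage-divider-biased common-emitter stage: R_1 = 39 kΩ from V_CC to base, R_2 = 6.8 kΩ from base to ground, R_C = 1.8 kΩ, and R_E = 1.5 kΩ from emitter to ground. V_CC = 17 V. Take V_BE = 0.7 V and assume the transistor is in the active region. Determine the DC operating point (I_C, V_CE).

Thevenize the base divider: V_Th = V_CC·R_2/(R_1+R_2) = 17×6.8/45.8 = 2.52 V, R_Th = R_1‖R_2 = 5.79 kΩ.
Base-emitter loop: V_Th = I_B·R_Th + V_BE + (β+1)I_B·R_E, so I_B = (2.52 − 0.7) / (5.79 + 151×1.5) = 0.00785 mA.
I_C = β·I_B = 150×0.00785 = 1.18 mA, and I_E = (β+1)I_B = 1.19 mA.
V_CE = V_CC − I_C·R_C − I_E·R_E = 17 − 1.18×1.8 − 1.19×1.5 = 13.1 V.
V_CE = 13.1 V > 0.2 V confirms active-region operation.

I_C ≈ 1.2 mA, V_CE ≈ 13 V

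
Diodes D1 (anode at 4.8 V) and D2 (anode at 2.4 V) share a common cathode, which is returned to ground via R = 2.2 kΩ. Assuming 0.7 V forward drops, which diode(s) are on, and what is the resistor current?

Assume both conduct. Then node N would need to be at both 4.8−0.7 = 4.1 V and 2.4−0.7 = 1.7 V, which is impossible.
Assume only D1 conducts: V_N = 4.8 − 0.7 = 4.1 V, so I_R = 4.1/2.2 = 1.86 mA.
Check D2: its anode-to-cathode voltage is 2.4 − 4.1 = -1.7 V < 0.7 V, so it is off. The assumption is consistent.

Only D1 conducts; I_R ≈ 1.9 mA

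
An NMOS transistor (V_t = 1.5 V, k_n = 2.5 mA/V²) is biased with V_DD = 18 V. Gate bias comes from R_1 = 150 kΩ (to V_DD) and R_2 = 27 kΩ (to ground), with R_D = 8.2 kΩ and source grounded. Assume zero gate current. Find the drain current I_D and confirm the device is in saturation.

I_D ≈ 1.9 mA

V_G = V_DD·R_2/(R_1+R_2) = 18×27/177 = 2.75 V. With the source grounded, V_GS = V_G = 2.75 V.
Assume saturation: I_D = (k_n/2)(V_GS − V_t)² = (2.5/2)×(2.75 − 1.5)² = 1.25×1.25² = 1.94 mA.
V_DS = V_DD − I_D·R_D = 18 − 1.94×8.2 = 2.09 V.
Saturation requires V_DS ≥ V_GS − V_t = 1.25 V; 2.09 ≥ 1.25 ✓.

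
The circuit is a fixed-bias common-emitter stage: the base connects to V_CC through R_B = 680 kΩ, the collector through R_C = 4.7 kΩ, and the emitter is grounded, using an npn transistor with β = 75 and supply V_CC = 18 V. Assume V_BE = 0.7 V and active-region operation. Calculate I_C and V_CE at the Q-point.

I_C ≈ 1.9 mA, V_CE ≈ 9 V

Base loop: V_CC = I_B·R_B + V_BE, so I_B = (18 − 0.7)/680 kΩ = 0.0254 mA.
In the active region I_C = β·I_B = 75 × 0.0254 = 1.91 mA.
Collector loop: V_CE = V_CC − I_C·R_C = 18 − 1.91×4.7 = 9.03 V.
Since V_CE = 9.03 V > V_CE(sat) ≈ 0.2 V, the transistor is in the active region as assumed.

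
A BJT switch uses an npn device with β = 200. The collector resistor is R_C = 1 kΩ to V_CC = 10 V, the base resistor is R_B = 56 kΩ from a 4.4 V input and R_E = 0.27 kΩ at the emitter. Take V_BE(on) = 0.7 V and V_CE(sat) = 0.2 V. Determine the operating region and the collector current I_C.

active; I_C ≈ 6.7 mA

Assume active. Base-emitter loop: I_B = (V_BB − V_BE)/(R_B + (β+1)R_E) = (4.4 − 0.7)/(56 + 201×0.27) = 0.0336 mA.
I_C = β·I_B = 200×0.0336 = 6.71 mA.
V_CE = V_CC − I_C·R_C − I_E·R_E = 10 − 6.71×1 − 6.74×0.27 = 1.47 V > V_CE(sat), so the active-region assumption holds.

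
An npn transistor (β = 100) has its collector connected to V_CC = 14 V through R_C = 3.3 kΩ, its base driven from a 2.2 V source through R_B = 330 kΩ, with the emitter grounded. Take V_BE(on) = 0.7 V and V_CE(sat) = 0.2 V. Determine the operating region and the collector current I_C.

Assume active. Base-emitter loop: I_B = (V_BB − V_BE)/R_B = (2.2 − 0.7)/330 = 0.00455 mA.
I_C = β·I_B = 100×0.00455 = 0.455 mA.
V_CE = V_CC − I_C·R_C = 14 − 0.455×3.3 = 12.5 V > V_CE(sat), so the active-region assumption holds.

active; I_C ≈ 0.45 mA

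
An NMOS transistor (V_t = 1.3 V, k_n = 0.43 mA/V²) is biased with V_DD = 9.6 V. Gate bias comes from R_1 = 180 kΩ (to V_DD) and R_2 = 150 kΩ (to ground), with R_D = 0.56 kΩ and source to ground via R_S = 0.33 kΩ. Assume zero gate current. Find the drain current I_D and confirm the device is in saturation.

I_D ≈ 1.4 mA

V_G = V_DD·R_2/(R_1+R_2) = 9.6×150/330 = 4.36 V.
Assume saturation: I_D = (k_n/2)(V_GS − V_t)² with V_GS = V_G − I_D·R_S = 4.36 − 0.33·I_D.
Substituting gives 0.0234·I_D² − 1.43·I_D + 2.02 = 0, with roots I_D = 1.44 or 59.8 mA.
The root I_D = 59.8 mA gives V_GS = -15.4 V ≤ V_t, so take I_D = 1.44 mA.
Then V_GS = 3.89 V and V_DS = V_DD − I_D(R_D+R_S) = 9.6 − 1.44×0.89 = 8.32 V.
Saturation requires V_DS ≥ V_GS − V_t = 2.59 V; 8.32 ≥ 2.59 ✓.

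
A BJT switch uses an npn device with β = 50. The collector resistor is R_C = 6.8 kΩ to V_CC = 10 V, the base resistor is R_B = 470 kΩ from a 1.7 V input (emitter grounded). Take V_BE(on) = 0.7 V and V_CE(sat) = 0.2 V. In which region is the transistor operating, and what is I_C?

Assume active. Base-emitter loop: I_B = (V_BB − V_BE)/R_B = (1.7 − 0.7)/470 = 0.00213 mA.
I_C = β·I_B = 50×0.00213 = 0.106 mA.
V_CE = V_CC − I_C·R_C = 10 − 0.106×6.8 = 9.28 V > V_CE(sat), so the active-region assumption holds.

active; I_C ≈ 0.11 mA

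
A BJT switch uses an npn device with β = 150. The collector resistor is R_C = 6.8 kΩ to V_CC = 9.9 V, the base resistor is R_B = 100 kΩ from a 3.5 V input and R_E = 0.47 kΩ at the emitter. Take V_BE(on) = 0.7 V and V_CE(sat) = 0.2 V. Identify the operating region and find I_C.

Assume active: I_B = (3.5 − 0.7)/(100 + 151×0.47) = 0.0164 mA, I_C = β·I_B = 2.46 mA.
Then V_CE = 9.9 − 2.46×6.8 − 2.47×0.47 = -7.97 V < 0.2 V — the active assumption fails.
Re-solve with V_CE = 0.2 V. KCL at the emitter: V_E/R_E = (V_BB−0.7−V_E)/R_B + (V_CC−0.2−V_E)/R_C, giving V_E = 0.637 V.
I_C = (V_CC − 0.2 − V_E)/R_C = (9.7 − 0.637)/6.8 = 1.33 mA.
Check: I_B = (2.8 − 0.637)/100 = 0.0216 mA, and β·I_B = 3.25 mA > I_C, confirming saturation.

saturation; I_C ≈ 1.3 mA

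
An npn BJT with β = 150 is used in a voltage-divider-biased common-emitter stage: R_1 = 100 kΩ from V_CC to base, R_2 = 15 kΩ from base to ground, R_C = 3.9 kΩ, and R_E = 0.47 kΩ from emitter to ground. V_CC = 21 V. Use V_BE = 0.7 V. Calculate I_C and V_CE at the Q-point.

I_C ≈ 3.6 mA, V_CE ≈ 5.1 V

Thevenize the base divider: V_Th = V_CC·R_2/(R_1+R_2) = 21×15/115 = 2.74 V, R_Th = R_1‖R_2 = 13 kΩ.
Base-emitter loop: V_Th = I_B·R_Th + V_BE + (β+1)I_B·R_E, so I_B = (2.74 − 0.7) / (13 + 151×0.47) = 0.0243 mA.
I_C = β·I_B = 150×0.0243 = 3.64 mA, and I_E = (β+1)I_B = 3.66 mA.
V_CE = V_CC − I_C·R_C − I_E·R_E = 21 − 3.64×3.9 − 3.66×0.47 = 5.08 V.
V_CE = 5.08 V > 0.2 V confirms active-region operation.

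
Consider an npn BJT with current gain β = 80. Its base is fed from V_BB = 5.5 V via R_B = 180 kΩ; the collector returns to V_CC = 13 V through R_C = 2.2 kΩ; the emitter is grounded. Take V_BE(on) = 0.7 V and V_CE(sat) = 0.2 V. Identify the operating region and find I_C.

active; I_C ≈ 2.1 mA

Assume active. Base-emitter loop: I_B = (V_BB − V_BE)/R_B = (5.5 − 0.7)/180 = 0.0267 mA.
I_C = β·I_B = 80×0.0267 = 2.13 mA.
V_CE = V_CC − I_C·R_C = 13 − 2.13×2.2 = 8.31 V > V_CE(sat), so the active-region assumption holds.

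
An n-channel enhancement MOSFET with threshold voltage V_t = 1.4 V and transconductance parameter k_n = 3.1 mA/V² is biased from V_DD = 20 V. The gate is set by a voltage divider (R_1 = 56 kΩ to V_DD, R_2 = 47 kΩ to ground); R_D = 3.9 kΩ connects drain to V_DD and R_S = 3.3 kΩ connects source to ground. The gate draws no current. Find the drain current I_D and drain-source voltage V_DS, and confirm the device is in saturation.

I_D ≈ 2 mA, V_DS ≈ 5.6 V

V_G = V_DD·R_2/(R_1+R_2) = 20×47/103 = 9.13 V.
Assume saturation: I_D = (k_n/2)(V_GS − V_t)² with V_GS = V_G − I_D·R_S = 9.13 − 3.3·I_D.
Substituting gives 16.9·I_D² − 80·I_D + 92.5 = 0, with roots I_D = 2 or 2.74 mA.
The root I_D = 2.74 mA gives V_GS = 0.0693 V ≤ V_t, so take I_D = 2 mA.
Then V_GS = 2.54 V and V_DS = V_DD − I_D(R_D+R_S) = 20 − 2×7.2 = 5.62 V.
Saturation requires V_DS ≥ V_GS − V_t = 1.14 V; 5.62 ≥ 1.14 ✓.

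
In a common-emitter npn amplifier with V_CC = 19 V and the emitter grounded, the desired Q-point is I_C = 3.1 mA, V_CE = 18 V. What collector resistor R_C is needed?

Collector loop: V_CC = I_C·R_C + V_CE.
R_C = (V_CC − V_CE)/I_C = (19 − 18)/3.1 = 0.323 kΩ.

R_C ≈ 0.32 kΩ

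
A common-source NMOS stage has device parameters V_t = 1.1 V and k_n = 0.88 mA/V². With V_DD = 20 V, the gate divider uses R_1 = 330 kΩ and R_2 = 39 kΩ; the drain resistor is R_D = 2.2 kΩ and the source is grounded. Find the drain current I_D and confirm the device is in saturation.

V_G = V_DD·R_2/(R_1+R_2) = 20×39/369 = 2.11 V. With the source grounded, V_GS = V_G = 2.11 V.
Assume saturation: I_D = (k_n/2)(V_GS − V_t)² = (0.88/2)×(2.11 − 1.1)² = 0.44×1.01² = 0.452 mA.
V_DS = V_DD − I_D·R_D = 20 − 0.452×2.2 = 19 V.
Saturation requires V_DS ≥ V_GS − V_t = 1.01 V; 19 ≥ 1.01 ✓.

I_D ≈ 0.45 mA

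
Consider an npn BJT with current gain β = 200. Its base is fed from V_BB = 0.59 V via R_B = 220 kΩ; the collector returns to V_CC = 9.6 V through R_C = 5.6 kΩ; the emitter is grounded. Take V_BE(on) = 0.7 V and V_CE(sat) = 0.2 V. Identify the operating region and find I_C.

cutoff; I_C ≈ 0

V_BB = 0.59 V ≤ V_BE(on) = 0.7 V, so the base-emitter junction is not forward biased.
The transistor is in cutoff: I_B = I_C = 0.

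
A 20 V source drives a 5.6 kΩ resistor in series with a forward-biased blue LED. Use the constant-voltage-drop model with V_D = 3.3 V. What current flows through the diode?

KVL around the loop: 20 = V_D + I·R = 3.3 + I × 5.6 kΩ.
So I = (20 − 3.3) / 5.6 kΩ = 16.7 / 5.6 = 2.98 mA.

I ≈ 3 mA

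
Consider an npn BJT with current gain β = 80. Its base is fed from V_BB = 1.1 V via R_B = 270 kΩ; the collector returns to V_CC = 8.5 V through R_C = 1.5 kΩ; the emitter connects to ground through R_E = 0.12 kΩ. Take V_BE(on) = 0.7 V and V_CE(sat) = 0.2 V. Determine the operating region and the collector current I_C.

active; I_C ≈ 0.11 mA

Assume active. Base-emitter loop: I_B = (V_BB − V_BE)/(R_B + (β+1)R_E) = (1.1 − 0.7)/(270 + 81×0.12) = 0.00143 mA.
I_C = β·I_B = 80×0.00143 = 0.114 mA.
V_CE = V_CC − I_C·R_C − I_E·R_E = 8.5 − 0.114×1.5 − 0.116×0.12 = 8.31 V > V_CE(sat), so the active-region assumption holds.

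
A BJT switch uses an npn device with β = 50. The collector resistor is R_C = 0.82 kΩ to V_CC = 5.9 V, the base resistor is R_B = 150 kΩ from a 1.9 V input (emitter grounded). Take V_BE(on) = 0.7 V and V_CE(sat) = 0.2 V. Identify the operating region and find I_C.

active; I_C ≈ 0.4 mA

Assume active. Base-emitter loop: I_B = (V_BB − V_BE)/R_B = (1.9 − 0.7)/150 = 0.008 mA.
I_C = β·I_B = 50×0.008 = 0.4 mA.
V_CE = V_CC − I_C·R_C = 5.9 − 0.4×0.82 = 5.57 V > V_CE(sat), so the active-region assumption holds.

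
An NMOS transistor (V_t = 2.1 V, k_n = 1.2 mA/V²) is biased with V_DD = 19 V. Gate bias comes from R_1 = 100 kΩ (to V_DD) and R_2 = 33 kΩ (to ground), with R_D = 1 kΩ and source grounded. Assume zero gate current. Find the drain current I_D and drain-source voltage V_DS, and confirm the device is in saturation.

V_G = V_DD·R_2/(R_1+R_2) = 19×33/133 = 4.71 V. With the source grounded, V_GS = V_G = 4.71 V.
Assume saturation: I_D = (k_n/2)(V_GS − V_t)² = (1.2/2)×(4.71 − 2.1)² = 0.6×2.61² = 4.1 mA.
V_DS = V_DD − I_D·R_D = 19 − 4.1×1 = 14.9 V.
Saturation requires V_DS ≥ V_GS − V_t = 2.61 V; 14.9 ≥ 2.61 ✓.

I_D ≈ 4.1 mA, V_DS ≈ 15 V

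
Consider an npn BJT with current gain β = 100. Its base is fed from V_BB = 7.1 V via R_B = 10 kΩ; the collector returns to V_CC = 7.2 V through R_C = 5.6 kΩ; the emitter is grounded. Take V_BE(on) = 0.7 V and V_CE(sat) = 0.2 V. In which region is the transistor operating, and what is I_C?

saturation; I_C ≈ 1.2 mA

Assume active: I_B = (7.1 − 0.7)/10 = 0.64 mA, giving I_C = β·I_B = 64 mA.
But then V_CE = 7.2 − 64×5.6 = -351 V < V_CE(sat) = 0.2 V — impossible in the active region.
So the transistor is saturated. With V_CE = 0.2 V, I_C = (V_CC − 0.2)/R_C = 7/5.6 = 1.25 mA.
Check: β·I_B = 64 mA > I_C = 1.25 mA, confirming saturation.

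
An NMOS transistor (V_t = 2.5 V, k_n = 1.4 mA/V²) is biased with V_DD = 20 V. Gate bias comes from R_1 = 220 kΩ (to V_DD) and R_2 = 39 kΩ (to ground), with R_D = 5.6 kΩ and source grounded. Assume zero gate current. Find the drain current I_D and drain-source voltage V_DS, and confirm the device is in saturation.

I_D ≈ 0.18 mA, V_DS ≈ 19 V

V_G = V_DD·R_2/(R_1+R_2) = 20×39/259 = 3.01 V. With the source grounded, V_GS = V_G = 3.01 V.
Assume saturation: I_D = (k_n/2)(V_GS − V_t)² = (1.4/2)×(3.01 − 2.5)² = 0.7×0.512² = 0.183 mA.
V_DS = V_DD − I_D·R_D = 20 − 0.183×5.6 = 19 V.
Saturation requires V_DS ≥ V_GS − V_t = 0.512 V; 19 ≥ 0.512 ✓.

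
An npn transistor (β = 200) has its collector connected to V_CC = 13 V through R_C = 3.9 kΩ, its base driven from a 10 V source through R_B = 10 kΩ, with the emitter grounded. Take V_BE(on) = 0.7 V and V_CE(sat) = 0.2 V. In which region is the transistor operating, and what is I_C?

Assume active: I_B = (10 − 0.7)/10 = 0.93 mA, giving I_C = β·I_B = 186 mA.
But then V_CE = 13 − 186×3.9 = -712 V < V_CE(sat) = 0.2 V — impossible in the active region.
So the transistor is saturated. With V_CE = 0.2 V, I_C = (V_CC − 0.2)/R_C = 12.8/3.9 = 3.28 mA.
Check: β·I_B = 186 mA > I_C = 3.28 mA, confirming saturation.

saturation; I_C ≈ 3.3 mA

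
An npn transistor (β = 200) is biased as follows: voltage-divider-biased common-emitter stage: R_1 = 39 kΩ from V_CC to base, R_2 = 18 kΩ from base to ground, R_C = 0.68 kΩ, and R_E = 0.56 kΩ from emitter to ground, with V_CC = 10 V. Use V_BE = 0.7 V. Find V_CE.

Thevenize the base divider: V_Th = V_CC·R_2/(R_1+R_2) = 10×18/57 = 3.16 V, R_Th = R_1‖R_2 = 12.3 kΩ.
Base-emitter loop: V_Th = I_B·R_Th + V_BE + (β+1)I_B·R_E, so I_B = (3.16 − 0.7) / (12.3 + 201×0.56) = 0.0197 mA.
I_C = β·I_B = 200×0.0197 = 3.94 mA, and I_E = (β+1)I_B = 3.96 mA.
V_CE = V_CC − I_C·R_C − I_E·R_E = 10 − 3.94×0.68 − 3.96×0.56 = 5.11 V.
V_CE = 5.11 V > 0.2 V confirms active-region operation.

V_CE ≈ 5.1 V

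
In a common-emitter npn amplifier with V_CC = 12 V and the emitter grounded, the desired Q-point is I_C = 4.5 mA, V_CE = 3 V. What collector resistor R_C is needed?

R_C ≈ 2 kΩ

Collector loop: V_CC = I_C·R_C + V_CE.
R_C = (V_CC − V_CE)/I_C = (12 − 3)/4.5 = 2 kΩ.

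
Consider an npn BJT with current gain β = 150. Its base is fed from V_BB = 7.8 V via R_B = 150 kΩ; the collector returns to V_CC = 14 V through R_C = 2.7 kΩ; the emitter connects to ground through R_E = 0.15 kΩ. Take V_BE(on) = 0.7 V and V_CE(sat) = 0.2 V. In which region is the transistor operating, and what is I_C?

saturation; I_C ≈ 4.8 mA

Assume active: I_B = (7.8 − 0.7)/(150 + 151×0.15) = 0.0411 mA, I_C = β·I_B = 6.17 mA.
Then V_CE = 14 − 6.17×2.7 − 6.21×0.15 = -3.59 V < 0.2 V — the active assumption fails.
Re-solve with V_CE = 0.2 V. KCL at the emitter: V_E/R_E = (V_BB−0.7−V_E)/R_B + (V_CC−0.2−V_E)/R_C, giving V_E = 0.732 V.
I_C = (V_CC − 0.2 − V_E)/R_C = (13.8 − 0.732)/2.7 = 4.84 mA.
Check: I_B = (7.1 − 0.732)/150 = 0.0425 mA, and β·I_B = 6.37 mA > I_C, confirming saturation.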